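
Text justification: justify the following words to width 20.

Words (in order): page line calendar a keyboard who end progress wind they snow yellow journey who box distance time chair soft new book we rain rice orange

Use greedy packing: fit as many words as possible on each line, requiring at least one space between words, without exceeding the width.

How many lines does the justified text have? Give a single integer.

Answer: 8

Derivation:
Line 1: ['page', 'line', 'calendar', 'a'] (min_width=20, slack=0)
Line 2: ['keyboard', 'who', 'end'] (min_width=16, slack=4)
Line 3: ['progress', 'wind', 'they'] (min_width=18, slack=2)
Line 4: ['snow', 'yellow', 'journey'] (min_width=19, slack=1)
Line 5: ['who', 'box', 'distance'] (min_width=16, slack=4)
Line 6: ['time', 'chair', 'soft', 'new'] (min_width=19, slack=1)
Line 7: ['book', 'we', 'rain', 'rice'] (min_width=17, slack=3)
Line 8: ['orange'] (min_width=6, slack=14)
Total lines: 8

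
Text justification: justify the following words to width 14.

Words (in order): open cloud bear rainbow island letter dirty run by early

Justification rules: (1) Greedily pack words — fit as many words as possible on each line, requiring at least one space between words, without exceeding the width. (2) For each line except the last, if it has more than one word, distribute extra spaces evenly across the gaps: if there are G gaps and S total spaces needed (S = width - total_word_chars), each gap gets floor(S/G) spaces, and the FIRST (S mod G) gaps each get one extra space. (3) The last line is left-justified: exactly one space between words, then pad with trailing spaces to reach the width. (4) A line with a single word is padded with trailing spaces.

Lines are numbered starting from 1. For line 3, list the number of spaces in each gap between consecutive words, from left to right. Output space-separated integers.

Answer: 2

Derivation:
Line 1: ['open', 'cloud'] (min_width=10, slack=4)
Line 2: ['bear', 'rainbow'] (min_width=12, slack=2)
Line 3: ['island', 'letter'] (min_width=13, slack=1)
Line 4: ['dirty', 'run', 'by'] (min_width=12, slack=2)
Line 5: ['early'] (min_width=5, slack=9)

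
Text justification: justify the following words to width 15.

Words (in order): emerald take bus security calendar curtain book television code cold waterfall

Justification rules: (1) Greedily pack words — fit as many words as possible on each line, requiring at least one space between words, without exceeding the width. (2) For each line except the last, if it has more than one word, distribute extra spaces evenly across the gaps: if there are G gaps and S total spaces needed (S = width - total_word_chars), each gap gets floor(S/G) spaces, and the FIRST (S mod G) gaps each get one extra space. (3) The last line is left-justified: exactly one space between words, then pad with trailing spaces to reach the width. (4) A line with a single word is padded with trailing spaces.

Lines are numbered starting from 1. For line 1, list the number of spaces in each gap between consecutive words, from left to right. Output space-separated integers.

Line 1: ['emerald', 'take'] (min_width=12, slack=3)
Line 2: ['bus', 'security'] (min_width=12, slack=3)
Line 3: ['calendar'] (min_width=8, slack=7)
Line 4: ['curtain', 'book'] (min_width=12, slack=3)
Line 5: ['television', 'code'] (min_width=15, slack=0)
Line 6: ['cold', 'waterfall'] (min_width=14, slack=1)

Answer: 4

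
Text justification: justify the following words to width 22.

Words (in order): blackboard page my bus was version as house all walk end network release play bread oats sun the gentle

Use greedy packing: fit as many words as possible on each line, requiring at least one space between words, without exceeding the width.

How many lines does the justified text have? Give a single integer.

Answer: 5

Derivation:
Line 1: ['blackboard', 'page', 'my', 'bus'] (min_width=22, slack=0)
Line 2: ['was', 'version', 'as', 'house'] (min_width=20, slack=2)
Line 3: ['all', 'walk', 'end', 'network'] (min_width=20, slack=2)
Line 4: ['release', 'play', 'bread'] (min_width=18, slack=4)
Line 5: ['oats', 'sun', 'the', 'gentle'] (min_width=19, slack=3)
Total lines: 5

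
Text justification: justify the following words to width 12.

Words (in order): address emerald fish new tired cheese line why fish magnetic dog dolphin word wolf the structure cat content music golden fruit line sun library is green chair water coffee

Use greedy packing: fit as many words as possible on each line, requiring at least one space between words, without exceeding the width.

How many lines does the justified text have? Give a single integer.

Answer: 16

Derivation:
Line 1: ['address'] (min_width=7, slack=5)
Line 2: ['emerald', 'fish'] (min_width=12, slack=0)
Line 3: ['new', 'tired'] (min_width=9, slack=3)
Line 4: ['cheese', 'line'] (min_width=11, slack=1)
Line 5: ['why', 'fish'] (min_width=8, slack=4)
Line 6: ['magnetic', 'dog'] (min_width=12, slack=0)
Line 7: ['dolphin', 'word'] (min_width=12, slack=0)
Line 8: ['wolf', 'the'] (min_width=8, slack=4)
Line 9: ['structure'] (min_width=9, slack=3)
Line 10: ['cat', 'content'] (min_width=11, slack=1)
Line 11: ['music', 'golden'] (min_width=12, slack=0)
Line 12: ['fruit', 'line'] (min_width=10, slack=2)
Line 13: ['sun', 'library'] (min_width=11, slack=1)
Line 14: ['is', 'green'] (min_width=8, slack=4)
Line 15: ['chair', 'water'] (min_width=11, slack=1)
Line 16: ['coffee'] (min_width=6, slack=6)
Total lines: 16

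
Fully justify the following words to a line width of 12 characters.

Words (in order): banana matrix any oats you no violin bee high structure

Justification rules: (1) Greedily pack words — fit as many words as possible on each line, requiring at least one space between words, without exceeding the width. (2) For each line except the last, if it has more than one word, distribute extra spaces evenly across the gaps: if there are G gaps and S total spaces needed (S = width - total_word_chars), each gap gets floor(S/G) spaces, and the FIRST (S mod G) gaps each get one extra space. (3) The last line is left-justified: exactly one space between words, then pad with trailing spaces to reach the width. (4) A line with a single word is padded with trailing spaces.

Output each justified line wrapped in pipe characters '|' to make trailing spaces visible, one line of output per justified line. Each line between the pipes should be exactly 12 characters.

Answer: |banana      |
|matrix   any|
|oats  you no|
|violin   bee|
|high        |
|structure   |

Derivation:
Line 1: ['banana'] (min_width=6, slack=6)
Line 2: ['matrix', 'any'] (min_width=10, slack=2)
Line 3: ['oats', 'you', 'no'] (min_width=11, slack=1)
Line 4: ['violin', 'bee'] (min_width=10, slack=2)
Line 5: ['high'] (min_width=4, slack=8)
Line 6: ['structure'] (min_width=9, slack=3)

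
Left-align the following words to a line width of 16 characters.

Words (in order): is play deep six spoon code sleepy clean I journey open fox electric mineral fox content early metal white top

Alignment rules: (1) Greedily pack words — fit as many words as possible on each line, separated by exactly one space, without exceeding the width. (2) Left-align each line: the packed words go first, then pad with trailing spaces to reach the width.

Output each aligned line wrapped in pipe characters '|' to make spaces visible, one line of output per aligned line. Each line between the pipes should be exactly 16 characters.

Answer: |is play deep six|
|spoon code      |
|sleepy clean I  |
|journey open fox|
|electric mineral|
|fox content     |
|early metal     |
|white top       |

Derivation:
Line 1: ['is', 'play', 'deep', 'six'] (min_width=16, slack=0)
Line 2: ['spoon', 'code'] (min_width=10, slack=6)
Line 3: ['sleepy', 'clean', 'I'] (min_width=14, slack=2)
Line 4: ['journey', 'open', 'fox'] (min_width=16, slack=0)
Line 5: ['electric', 'mineral'] (min_width=16, slack=0)
Line 6: ['fox', 'content'] (min_width=11, slack=5)
Line 7: ['early', 'metal'] (min_width=11, slack=5)
Line 8: ['white', 'top'] (min_width=9, slack=7)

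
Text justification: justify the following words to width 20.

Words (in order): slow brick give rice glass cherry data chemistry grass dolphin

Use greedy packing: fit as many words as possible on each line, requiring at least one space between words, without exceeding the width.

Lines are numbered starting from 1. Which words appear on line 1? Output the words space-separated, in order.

Answer: slow brick give rice

Derivation:
Line 1: ['slow', 'brick', 'give', 'rice'] (min_width=20, slack=0)
Line 2: ['glass', 'cherry', 'data'] (min_width=17, slack=3)
Line 3: ['chemistry', 'grass'] (min_width=15, slack=5)
Line 4: ['dolphin'] (min_width=7, slack=13)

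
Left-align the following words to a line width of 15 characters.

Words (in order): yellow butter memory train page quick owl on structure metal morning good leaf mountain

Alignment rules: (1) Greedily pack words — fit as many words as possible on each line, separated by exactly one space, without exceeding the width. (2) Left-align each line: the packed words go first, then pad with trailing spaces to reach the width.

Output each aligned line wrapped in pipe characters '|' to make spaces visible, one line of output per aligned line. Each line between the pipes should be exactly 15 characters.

Answer: |yellow butter  |
|memory train   |
|page quick owl |
|on structure   |
|metal morning  |
|good leaf      |
|mountain       |

Derivation:
Line 1: ['yellow', 'butter'] (min_width=13, slack=2)
Line 2: ['memory', 'train'] (min_width=12, slack=3)
Line 3: ['page', 'quick', 'owl'] (min_width=14, slack=1)
Line 4: ['on', 'structure'] (min_width=12, slack=3)
Line 5: ['metal', 'morning'] (min_width=13, slack=2)
Line 6: ['good', 'leaf'] (min_width=9, slack=6)
Line 7: ['mountain'] (min_width=8, slack=7)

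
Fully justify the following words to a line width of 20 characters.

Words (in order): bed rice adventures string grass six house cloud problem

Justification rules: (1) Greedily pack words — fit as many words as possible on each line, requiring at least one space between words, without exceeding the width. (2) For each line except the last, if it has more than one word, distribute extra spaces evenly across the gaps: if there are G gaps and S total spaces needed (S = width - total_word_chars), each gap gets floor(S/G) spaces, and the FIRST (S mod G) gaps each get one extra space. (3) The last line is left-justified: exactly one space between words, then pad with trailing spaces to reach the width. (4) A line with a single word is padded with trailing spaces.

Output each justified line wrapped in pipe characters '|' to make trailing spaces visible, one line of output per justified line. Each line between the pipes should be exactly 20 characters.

Answer: |bed  rice adventures|
|string   grass   six|
|house cloud problem |

Derivation:
Line 1: ['bed', 'rice', 'adventures'] (min_width=19, slack=1)
Line 2: ['string', 'grass', 'six'] (min_width=16, slack=4)
Line 3: ['house', 'cloud', 'problem'] (min_width=19, slack=1)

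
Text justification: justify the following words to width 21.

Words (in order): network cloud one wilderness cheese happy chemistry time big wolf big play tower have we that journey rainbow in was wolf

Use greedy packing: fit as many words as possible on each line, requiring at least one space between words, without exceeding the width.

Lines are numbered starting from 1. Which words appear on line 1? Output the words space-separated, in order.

Line 1: ['network', 'cloud', 'one'] (min_width=17, slack=4)
Line 2: ['wilderness', 'cheese'] (min_width=17, slack=4)
Line 3: ['happy', 'chemistry', 'time'] (min_width=20, slack=1)
Line 4: ['big', 'wolf', 'big', 'play'] (min_width=17, slack=4)
Line 5: ['tower', 'have', 'we', 'that'] (min_width=18, slack=3)
Line 6: ['journey', 'rainbow', 'in'] (min_width=18, slack=3)
Line 7: ['was', 'wolf'] (min_width=8, slack=13)

Answer: network cloud one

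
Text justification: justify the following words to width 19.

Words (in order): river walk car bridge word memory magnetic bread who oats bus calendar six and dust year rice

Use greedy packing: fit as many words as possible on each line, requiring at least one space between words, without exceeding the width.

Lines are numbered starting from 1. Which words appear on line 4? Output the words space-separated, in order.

Line 1: ['river', 'walk', 'car'] (min_width=14, slack=5)
Line 2: ['bridge', 'word', 'memory'] (min_width=18, slack=1)
Line 3: ['magnetic', 'bread', 'who'] (min_width=18, slack=1)
Line 4: ['oats', 'bus', 'calendar'] (min_width=17, slack=2)
Line 5: ['six', 'and', 'dust', 'year'] (min_width=17, slack=2)
Line 6: ['rice'] (min_width=4, slack=15)

Answer: oats bus calendar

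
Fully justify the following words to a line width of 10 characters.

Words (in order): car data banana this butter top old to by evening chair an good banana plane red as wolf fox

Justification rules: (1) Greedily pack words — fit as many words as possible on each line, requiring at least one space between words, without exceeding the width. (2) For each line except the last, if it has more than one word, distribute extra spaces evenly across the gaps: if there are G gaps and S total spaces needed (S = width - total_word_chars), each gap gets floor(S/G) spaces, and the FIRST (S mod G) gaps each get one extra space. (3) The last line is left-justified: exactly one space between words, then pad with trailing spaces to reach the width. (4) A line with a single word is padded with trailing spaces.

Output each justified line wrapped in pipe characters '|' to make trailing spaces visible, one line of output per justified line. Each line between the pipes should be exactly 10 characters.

Line 1: ['car', 'data'] (min_width=8, slack=2)
Line 2: ['banana'] (min_width=6, slack=4)
Line 3: ['this'] (min_width=4, slack=6)
Line 4: ['butter', 'top'] (min_width=10, slack=0)
Line 5: ['old', 'to', 'by'] (min_width=9, slack=1)
Line 6: ['evening'] (min_width=7, slack=3)
Line 7: ['chair', 'an'] (min_width=8, slack=2)
Line 8: ['good'] (min_width=4, slack=6)
Line 9: ['banana'] (min_width=6, slack=4)
Line 10: ['plane', 'red'] (min_width=9, slack=1)
Line 11: ['as', 'wolf'] (min_width=7, slack=3)
Line 12: ['fox'] (min_width=3, slack=7)

Answer: |car   data|
|banana    |
|this      |
|butter top|
|old  to by|
|evening   |
|chair   an|
|good      |
|banana    |
|plane  red|
|as    wolf|
|fox       |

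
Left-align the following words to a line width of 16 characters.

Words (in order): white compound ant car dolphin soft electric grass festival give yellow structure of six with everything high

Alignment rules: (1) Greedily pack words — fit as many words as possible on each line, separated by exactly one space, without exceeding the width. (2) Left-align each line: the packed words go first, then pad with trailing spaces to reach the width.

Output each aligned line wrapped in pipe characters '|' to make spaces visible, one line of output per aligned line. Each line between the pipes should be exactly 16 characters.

Answer: |white compound  |
|ant car dolphin |
|soft electric   |
|grass festival  |
|give yellow     |
|structure of six|
|with everything |
|high            |

Derivation:
Line 1: ['white', 'compound'] (min_width=14, slack=2)
Line 2: ['ant', 'car', 'dolphin'] (min_width=15, slack=1)
Line 3: ['soft', 'electric'] (min_width=13, slack=3)
Line 4: ['grass', 'festival'] (min_width=14, slack=2)
Line 5: ['give', 'yellow'] (min_width=11, slack=5)
Line 6: ['structure', 'of', 'six'] (min_width=16, slack=0)
Line 7: ['with', 'everything'] (min_width=15, slack=1)
Line 8: ['high'] (min_width=4, slack=12)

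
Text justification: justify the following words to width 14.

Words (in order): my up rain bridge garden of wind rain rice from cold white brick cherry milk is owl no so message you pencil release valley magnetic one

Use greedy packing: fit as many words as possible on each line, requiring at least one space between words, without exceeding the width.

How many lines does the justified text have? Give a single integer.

Answer: 11

Derivation:
Line 1: ['my', 'up', 'rain'] (min_width=10, slack=4)
Line 2: ['bridge', 'garden'] (min_width=13, slack=1)
Line 3: ['of', 'wind', 'rain'] (min_width=12, slack=2)
Line 4: ['rice', 'from', 'cold'] (min_width=14, slack=0)
Line 5: ['white', 'brick'] (min_width=11, slack=3)
Line 6: ['cherry', 'milk', 'is'] (min_width=14, slack=0)
Line 7: ['owl', 'no', 'so'] (min_width=9, slack=5)
Line 8: ['message', 'you'] (min_width=11, slack=3)
Line 9: ['pencil', 'release'] (min_width=14, slack=0)
Line 10: ['valley'] (min_width=6, slack=8)
Line 11: ['magnetic', 'one'] (min_width=12, slack=2)
Total lines: 11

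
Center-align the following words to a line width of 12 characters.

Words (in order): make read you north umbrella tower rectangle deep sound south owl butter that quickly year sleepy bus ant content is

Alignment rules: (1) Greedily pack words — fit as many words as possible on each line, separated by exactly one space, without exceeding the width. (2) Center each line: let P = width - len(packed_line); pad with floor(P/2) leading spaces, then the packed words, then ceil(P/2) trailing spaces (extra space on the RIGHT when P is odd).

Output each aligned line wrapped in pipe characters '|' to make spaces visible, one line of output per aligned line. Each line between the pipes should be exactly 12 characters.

Line 1: ['make', 'read'] (min_width=9, slack=3)
Line 2: ['you', 'north'] (min_width=9, slack=3)
Line 3: ['umbrella'] (min_width=8, slack=4)
Line 4: ['tower'] (min_width=5, slack=7)
Line 5: ['rectangle'] (min_width=9, slack=3)
Line 6: ['deep', 'sound'] (min_width=10, slack=2)
Line 7: ['south', 'owl'] (min_width=9, slack=3)
Line 8: ['butter', 'that'] (min_width=11, slack=1)
Line 9: ['quickly', 'year'] (min_width=12, slack=0)
Line 10: ['sleepy', 'bus'] (min_width=10, slack=2)
Line 11: ['ant', 'content'] (min_width=11, slack=1)
Line 12: ['is'] (min_width=2, slack=10)

Answer: | make read  |
| you north  |
|  umbrella  |
|   tower    |
| rectangle  |
| deep sound |
| south owl  |
|butter that |
|quickly year|
| sleepy bus |
|ant content |
|     is     |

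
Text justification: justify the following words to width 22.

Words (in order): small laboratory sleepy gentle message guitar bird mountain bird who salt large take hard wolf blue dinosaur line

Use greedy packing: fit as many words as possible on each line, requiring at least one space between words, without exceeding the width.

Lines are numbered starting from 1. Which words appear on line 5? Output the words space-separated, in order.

Answer: take hard wolf blue

Derivation:
Line 1: ['small', 'laboratory'] (min_width=16, slack=6)
Line 2: ['sleepy', 'gentle', 'message'] (min_width=21, slack=1)
Line 3: ['guitar', 'bird', 'mountain'] (min_width=20, slack=2)
Line 4: ['bird', 'who', 'salt', 'large'] (min_width=19, slack=3)
Line 5: ['take', 'hard', 'wolf', 'blue'] (min_width=19, slack=3)
Line 6: ['dinosaur', 'line'] (min_width=13, slack=9)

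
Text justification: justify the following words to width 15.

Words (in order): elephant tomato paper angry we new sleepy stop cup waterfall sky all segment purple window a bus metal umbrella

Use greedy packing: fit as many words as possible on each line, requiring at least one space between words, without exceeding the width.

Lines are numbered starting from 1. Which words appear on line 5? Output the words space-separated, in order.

Line 1: ['elephant', 'tomato'] (min_width=15, slack=0)
Line 2: ['paper', 'angry', 'we'] (min_width=14, slack=1)
Line 3: ['new', 'sleepy', 'stop'] (min_width=15, slack=0)
Line 4: ['cup', 'waterfall'] (min_width=13, slack=2)
Line 5: ['sky', 'all', 'segment'] (min_width=15, slack=0)
Line 6: ['purple', 'window', 'a'] (min_width=15, slack=0)
Line 7: ['bus', 'metal'] (min_width=9, slack=6)
Line 8: ['umbrella'] (min_width=8, slack=7)

Answer: sky all segment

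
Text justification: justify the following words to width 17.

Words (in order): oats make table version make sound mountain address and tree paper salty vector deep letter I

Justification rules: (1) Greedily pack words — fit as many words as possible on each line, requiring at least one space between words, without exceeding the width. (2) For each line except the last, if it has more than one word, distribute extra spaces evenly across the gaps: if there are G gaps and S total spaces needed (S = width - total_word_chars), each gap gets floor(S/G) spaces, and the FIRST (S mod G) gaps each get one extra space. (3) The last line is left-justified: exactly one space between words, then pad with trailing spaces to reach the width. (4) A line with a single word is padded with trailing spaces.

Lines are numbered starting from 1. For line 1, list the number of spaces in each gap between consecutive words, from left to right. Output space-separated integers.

Answer: 2 2

Derivation:
Line 1: ['oats', 'make', 'table'] (min_width=15, slack=2)
Line 2: ['version', 'make'] (min_width=12, slack=5)
Line 3: ['sound', 'mountain'] (min_width=14, slack=3)
Line 4: ['address', 'and', 'tree'] (min_width=16, slack=1)
Line 5: ['paper', 'salty'] (min_width=11, slack=6)
Line 6: ['vector', 'deep'] (min_width=11, slack=6)
Line 7: ['letter', 'I'] (min_width=8, slack=9)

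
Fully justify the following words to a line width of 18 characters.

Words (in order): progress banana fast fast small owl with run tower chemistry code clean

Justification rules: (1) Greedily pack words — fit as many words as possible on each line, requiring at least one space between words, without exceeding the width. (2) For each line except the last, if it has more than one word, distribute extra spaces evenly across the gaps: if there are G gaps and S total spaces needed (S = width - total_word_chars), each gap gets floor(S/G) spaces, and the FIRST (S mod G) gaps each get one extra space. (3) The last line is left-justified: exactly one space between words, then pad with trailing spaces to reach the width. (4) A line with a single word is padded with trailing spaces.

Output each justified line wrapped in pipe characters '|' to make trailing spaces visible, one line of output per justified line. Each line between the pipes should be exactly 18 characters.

Answer: |progress    banana|
|fast   fast  small|
|owl with run tower|
|chemistry     code|
|clean             |

Derivation:
Line 1: ['progress', 'banana'] (min_width=15, slack=3)
Line 2: ['fast', 'fast', 'small'] (min_width=15, slack=3)
Line 3: ['owl', 'with', 'run', 'tower'] (min_width=18, slack=0)
Line 4: ['chemistry', 'code'] (min_width=14, slack=4)
Line 5: ['clean'] (min_width=5, slack=13)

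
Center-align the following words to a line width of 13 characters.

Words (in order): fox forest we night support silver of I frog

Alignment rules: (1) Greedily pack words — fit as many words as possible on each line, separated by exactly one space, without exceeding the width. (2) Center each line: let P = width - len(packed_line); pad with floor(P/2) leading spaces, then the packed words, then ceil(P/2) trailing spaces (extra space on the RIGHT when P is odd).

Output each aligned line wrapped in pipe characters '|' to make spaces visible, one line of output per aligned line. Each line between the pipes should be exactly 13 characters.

Line 1: ['fox', 'forest', 'we'] (min_width=13, slack=0)
Line 2: ['night', 'support'] (min_width=13, slack=0)
Line 3: ['silver', 'of', 'I'] (min_width=11, slack=2)
Line 4: ['frog'] (min_width=4, slack=9)

Answer: |fox forest we|
|night support|
| silver of I |
|    frog     |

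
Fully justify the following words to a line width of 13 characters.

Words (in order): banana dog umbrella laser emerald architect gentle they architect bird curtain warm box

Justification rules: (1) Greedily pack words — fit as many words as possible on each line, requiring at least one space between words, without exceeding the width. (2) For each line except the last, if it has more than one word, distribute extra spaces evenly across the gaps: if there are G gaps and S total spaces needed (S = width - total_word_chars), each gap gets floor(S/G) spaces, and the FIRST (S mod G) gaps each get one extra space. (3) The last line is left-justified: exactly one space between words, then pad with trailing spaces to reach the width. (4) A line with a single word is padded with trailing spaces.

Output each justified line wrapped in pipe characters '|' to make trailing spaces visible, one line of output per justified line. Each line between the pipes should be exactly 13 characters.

Line 1: ['banana', 'dog'] (min_width=10, slack=3)
Line 2: ['umbrella'] (min_width=8, slack=5)
Line 3: ['laser', 'emerald'] (min_width=13, slack=0)
Line 4: ['architect'] (min_width=9, slack=4)
Line 5: ['gentle', 'they'] (min_width=11, slack=2)
Line 6: ['architect'] (min_width=9, slack=4)
Line 7: ['bird', 'curtain'] (min_width=12, slack=1)
Line 8: ['warm', 'box'] (min_width=8, slack=5)

Answer: |banana    dog|
|umbrella     |
|laser emerald|
|architect    |
|gentle   they|
|architect    |
|bird  curtain|
|warm box     |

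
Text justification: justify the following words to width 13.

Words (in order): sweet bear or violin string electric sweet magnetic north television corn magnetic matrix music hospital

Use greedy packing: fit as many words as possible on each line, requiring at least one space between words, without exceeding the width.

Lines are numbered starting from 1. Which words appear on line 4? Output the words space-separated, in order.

Line 1: ['sweet', 'bear', 'or'] (min_width=13, slack=0)
Line 2: ['violin', 'string'] (min_width=13, slack=0)
Line 3: ['electric'] (min_width=8, slack=5)
Line 4: ['sweet'] (min_width=5, slack=8)
Line 5: ['magnetic'] (min_width=8, slack=5)
Line 6: ['north'] (min_width=5, slack=8)
Line 7: ['television'] (min_width=10, slack=3)
Line 8: ['corn', 'magnetic'] (min_width=13, slack=0)
Line 9: ['matrix', 'music'] (min_width=12, slack=1)
Line 10: ['hospital'] (min_width=8, slack=5)

Answer: sweet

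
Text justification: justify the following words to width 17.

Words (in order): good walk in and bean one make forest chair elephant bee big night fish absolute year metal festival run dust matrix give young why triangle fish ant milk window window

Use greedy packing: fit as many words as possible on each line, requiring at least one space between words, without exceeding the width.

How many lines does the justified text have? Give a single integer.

Line 1: ['good', 'walk', 'in', 'and'] (min_width=16, slack=1)
Line 2: ['bean', 'one', 'make'] (min_width=13, slack=4)
Line 3: ['forest', 'chair'] (min_width=12, slack=5)
Line 4: ['elephant', 'bee', 'big'] (min_width=16, slack=1)
Line 5: ['night', 'fish'] (min_width=10, slack=7)
Line 6: ['absolute', 'year'] (min_width=13, slack=4)
Line 7: ['metal', 'festival'] (min_width=14, slack=3)
Line 8: ['run', 'dust', 'matrix'] (min_width=15, slack=2)
Line 9: ['give', 'young', 'why'] (min_width=14, slack=3)
Line 10: ['triangle', 'fish', 'ant'] (min_width=17, slack=0)
Line 11: ['milk', 'window'] (min_width=11, slack=6)
Line 12: ['window'] (min_width=6, slack=11)
Total lines: 12

Answer: 12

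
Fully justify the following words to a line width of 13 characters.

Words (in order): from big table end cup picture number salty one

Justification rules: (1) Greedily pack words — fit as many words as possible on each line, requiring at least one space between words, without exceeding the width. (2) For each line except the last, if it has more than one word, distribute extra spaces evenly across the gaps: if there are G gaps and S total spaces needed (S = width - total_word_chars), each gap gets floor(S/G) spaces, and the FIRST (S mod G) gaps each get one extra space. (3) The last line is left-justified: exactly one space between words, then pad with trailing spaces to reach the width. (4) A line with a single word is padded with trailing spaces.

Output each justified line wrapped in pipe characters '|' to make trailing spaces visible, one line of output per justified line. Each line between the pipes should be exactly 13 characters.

Line 1: ['from', 'big'] (min_width=8, slack=5)
Line 2: ['table', 'end', 'cup'] (min_width=13, slack=0)
Line 3: ['picture'] (min_width=7, slack=6)
Line 4: ['number', 'salty'] (min_width=12, slack=1)
Line 5: ['one'] (min_width=3, slack=10)

Answer: |from      big|
|table end cup|
|picture      |
|number  salty|
|one          |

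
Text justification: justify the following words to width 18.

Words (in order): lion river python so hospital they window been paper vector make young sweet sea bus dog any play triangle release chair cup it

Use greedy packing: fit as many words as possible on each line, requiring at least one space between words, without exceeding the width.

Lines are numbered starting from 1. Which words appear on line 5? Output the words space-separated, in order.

Answer: sweet sea bus dog

Derivation:
Line 1: ['lion', 'river', 'python'] (min_width=17, slack=1)
Line 2: ['so', 'hospital', 'they'] (min_width=16, slack=2)
Line 3: ['window', 'been', 'paper'] (min_width=17, slack=1)
Line 4: ['vector', 'make', 'young'] (min_width=17, slack=1)
Line 5: ['sweet', 'sea', 'bus', 'dog'] (min_width=17, slack=1)
Line 6: ['any', 'play', 'triangle'] (min_width=17, slack=1)
Line 7: ['release', 'chair', 'cup'] (min_width=17, slack=1)
Line 8: ['it'] (min_width=2, slack=16)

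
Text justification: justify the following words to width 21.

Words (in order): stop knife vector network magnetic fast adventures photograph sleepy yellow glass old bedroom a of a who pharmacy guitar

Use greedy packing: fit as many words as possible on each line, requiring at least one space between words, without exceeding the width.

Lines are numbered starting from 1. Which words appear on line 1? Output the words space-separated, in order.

Line 1: ['stop', 'knife', 'vector'] (min_width=17, slack=4)
Line 2: ['network', 'magnetic', 'fast'] (min_width=21, slack=0)
Line 3: ['adventures', 'photograph'] (min_width=21, slack=0)
Line 4: ['sleepy', 'yellow', 'glass'] (min_width=19, slack=2)
Line 5: ['old', 'bedroom', 'a', 'of', 'a'] (min_width=18, slack=3)
Line 6: ['who', 'pharmacy', 'guitar'] (min_width=19, slack=2)

Answer: stop knife vector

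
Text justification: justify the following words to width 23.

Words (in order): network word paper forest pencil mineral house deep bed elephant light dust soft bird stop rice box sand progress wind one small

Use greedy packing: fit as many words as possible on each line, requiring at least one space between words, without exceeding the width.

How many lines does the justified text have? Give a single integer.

Answer: 6

Derivation:
Line 1: ['network', 'word', 'paper'] (min_width=18, slack=5)
Line 2: ['forest', 'pencil', 'mineral'] (min_width=21, slack=2)
Line 3: ['house', 'deep', 'bed', 'elephant'] (min_width=23, slack=0)
Line 4: ['light', 'dust', 'soft', 'bird'] (min_width=20, slack=3)
Line 5: ['stop', 'rice', 'box', 'sand'] (min_width=18, slack=5)
Line 6: ['progress', 'wind', 'one', 'small'] (min_width=23, slack=0)
Total lines: 6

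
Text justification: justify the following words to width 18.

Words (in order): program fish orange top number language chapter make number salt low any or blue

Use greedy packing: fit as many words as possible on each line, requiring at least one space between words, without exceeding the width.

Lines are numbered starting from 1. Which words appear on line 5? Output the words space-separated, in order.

Answer: low any or blue

Derivation:
Line 1: ['program', 'fish'] (min_width=12, slack=6)
Line 2: ['orange', 'top', 'number'] (min_width=17, slack=1)
Line 3: ['language', 'chapter'] (min_width=16, slack=2)
Line 4: ['make', 'number', 'salt'] (min_width=16, slack=2)
Line 5: ['low', 'any', 'or', 'blue'] (min_width=15, slack=3)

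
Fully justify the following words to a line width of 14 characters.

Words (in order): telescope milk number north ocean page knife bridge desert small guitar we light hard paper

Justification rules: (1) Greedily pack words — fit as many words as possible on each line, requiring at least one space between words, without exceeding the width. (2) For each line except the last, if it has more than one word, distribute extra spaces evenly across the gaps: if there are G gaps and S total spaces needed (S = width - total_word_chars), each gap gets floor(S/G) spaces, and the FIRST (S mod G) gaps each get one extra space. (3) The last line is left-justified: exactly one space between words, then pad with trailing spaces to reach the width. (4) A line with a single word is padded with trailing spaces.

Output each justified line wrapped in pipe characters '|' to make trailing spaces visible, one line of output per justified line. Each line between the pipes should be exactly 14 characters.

Answer: |telescope milk|
|number   north|
|ocean     page|
|knife   bridge|
|desert   small|
|guitar      we|
|light     hard|
|paper         |

Derivation:
Line 1: ['telescope', 'milk'] (min_width=14, slack=0)
Line 2: ['number', 'north'] (min_width=12, slack=2)
Line 3: ['ocean', 'page'] (min_width=10, slack=4)
Line 4: ['knife', 'bridge'] (min_width=12, slack=2)
Line 5: ['desert', 'small'] (min_width=12, slack=2)
Line 6: ['guitar', 'we'] (min_width=9, slack=5)
Line 7: ['light', 'hard'] (min_width=10, slack=4)
Line 8: ['paper'] (min_width=5, slack=9)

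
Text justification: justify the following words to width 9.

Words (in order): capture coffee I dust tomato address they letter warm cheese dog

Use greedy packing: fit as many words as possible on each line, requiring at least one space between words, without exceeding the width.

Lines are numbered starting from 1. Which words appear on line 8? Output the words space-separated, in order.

Line 1: ['capture'] (min_width=7, slack=2)
Line 2: ['coffee', 'I'] (min_width=8, slack=1)
Line 3: ['dust'] (min_width=4, slack=5)
Line 4: ['tomato'] (min_width=6, slack=3)
Line 5: ['address'] (min_width=7, slack=2)
Line 6: ['they'] (min_width=4, slack=5)
Line 7: ['letter'] (min_width=6, slack=3)
Line 8: ['warm'] (min_width=4, slack=5)
Line 9: ['cheese'] (min_width=6, slack=3)
Line 10: ['dog'] (min_width=3, slack=6)

Answer: warm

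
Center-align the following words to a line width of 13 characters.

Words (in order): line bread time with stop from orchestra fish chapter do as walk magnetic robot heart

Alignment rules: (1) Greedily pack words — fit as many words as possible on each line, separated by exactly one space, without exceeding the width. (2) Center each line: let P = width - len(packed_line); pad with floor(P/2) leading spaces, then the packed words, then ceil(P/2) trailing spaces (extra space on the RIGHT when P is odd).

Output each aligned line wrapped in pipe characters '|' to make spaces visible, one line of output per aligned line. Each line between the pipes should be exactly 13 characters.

Answer: | line bread  |
|  time with  |
|  stop from  |
|  orchestra  |
|fish chapter |
| do as walk  |
|  magnetic   |
| robot heart |

Derivation:
Line 1: ['line', 'bread'] (min_width=10, slack=3)
Line 2: ['time', 'with'] (min_width=9, slack=4)
Line 3: ['stop', 'from'] (min_width=9, slack=4)
Line 4: ['orchestra'] (min_width=9, slack=4)
Line 5: ['fish', 'chapter'] (min_width=12, slack=1)
Line 6: ['do', 'as', 'walk'] (min_width=10, slack=3)
Line 7: ['magnetic'] (min_width=8, slack=5)
Line 8: ['robot', 'heart'] (min_width=11, slack=2)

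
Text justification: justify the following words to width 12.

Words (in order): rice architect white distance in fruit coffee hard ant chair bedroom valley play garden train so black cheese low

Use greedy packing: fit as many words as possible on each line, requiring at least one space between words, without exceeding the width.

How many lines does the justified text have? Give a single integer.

Line 1: ['rice'] (min_width=4, slack=8)
Line 2: ['architect'] (min_width=9, slack=3)
Line 3: ['white'] (min_width=5, slack=7)
Line 4: ['distance', 'in'] (min_width=11, slack=1)
Line 5: ['fruit', 'coffee'] (min_width=12, slack=0)
Line 6: ['hard', 'ant'] (min_width=8, slack=4)
Line 7: ['chair'] (min_width=5, slack=7)
Line 8: ['bedroom'] (min_width=7, slack=5)
Line 9: ['valley', 'play'] (min_width=11, slack=1)
Line 10: ['garden', 'train'] (min_width=12, slack=0)
Line 11: ['so', 'black'] (min_width=8, slack=4)
Line 12: ['cheese', 'low'] (min_width=10, slack=2)
Total lines: 12

Answer: 12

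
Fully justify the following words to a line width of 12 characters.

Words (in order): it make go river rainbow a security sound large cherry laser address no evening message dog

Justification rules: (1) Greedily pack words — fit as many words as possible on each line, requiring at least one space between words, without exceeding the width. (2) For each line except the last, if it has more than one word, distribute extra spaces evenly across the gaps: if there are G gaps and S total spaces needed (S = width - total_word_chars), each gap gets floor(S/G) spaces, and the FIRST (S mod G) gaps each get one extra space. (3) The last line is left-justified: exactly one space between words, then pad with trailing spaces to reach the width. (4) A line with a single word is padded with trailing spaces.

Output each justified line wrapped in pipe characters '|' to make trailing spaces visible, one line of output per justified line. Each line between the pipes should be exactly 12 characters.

Line 1: ['it', 'make', 'go'] (min_width=10, slack=2)
Line 2: ['river'] (min_width=5, slack=7)
Line 3: ['rainbow', 'a'] (min_width=9, slack=3)
Line 4: ['security'] (min_width=8, slack=4)
Line 5: ['sound', 'large'] (min_width=11, slack=1)
Line 6: ['cherry', 'laser'] (min_width=12, slack=0)
Line 7: ['address', 'no'] (min_width=10, slack=2)
Line 8: ['evening'] (min_width=7, slack=5)
Line 9: ['message', 'dog'] (min_width=11, slack=1)

Answer: |it  make  go|
|river       |
|rainbow    a|
|security    |
|sound  large|
|cherry laser|
|address   no|
|evening     |
|message dog |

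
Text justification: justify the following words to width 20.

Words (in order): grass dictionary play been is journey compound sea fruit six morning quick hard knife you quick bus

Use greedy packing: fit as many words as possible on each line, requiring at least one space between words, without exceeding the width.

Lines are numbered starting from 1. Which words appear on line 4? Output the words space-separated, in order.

Line 1: ['grass', 'dictionary'] (min_width=16, slack=4)
Line 2: ['play', 'been', 'is', 'journey'] (min_width=20, slack=0)
Line 3: ['compound', 'sea', 'fruit'] (min_width=18, slack=2)
Line 4: ['six', 'morning', 'quick'] (min_width=17, slack=3)
Line 5: ['hard', 'knife', 'you', 'quick'] (min_width=20, slack=0)
Line 6: ['bus'] (min_width=3, slack=17)

Answer: six morning quick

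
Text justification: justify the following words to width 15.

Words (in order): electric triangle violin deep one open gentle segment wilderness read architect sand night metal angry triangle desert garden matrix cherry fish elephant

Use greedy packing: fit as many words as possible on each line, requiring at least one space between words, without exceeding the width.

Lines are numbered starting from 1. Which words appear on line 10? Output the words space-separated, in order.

Line 1: ['electric'] (min_width=8, slack=7)
Line 2: ['triangle', 'violin'] (min_width=15, slack=0)
Line 3: ['deep', 'one', 'open'] (min_width=13, slack=2)
Line 4: ['gentle', 'segment'] (min_width=14, slack=1)
Line 5: ['wilderness', 'read'] (min_width=15, slack=0)
Line 6: ['architect', 'sand'] (min_width=14, slack=1)
Line 7: ['night', 'metal'] (min_width=11, slack=4)
Line 8: ['angry', 'triangle'] (min_width=14, slack=1)
Line 9: ['desert', 'garden'] (min_width=13, slack=2)
Line 10: ['matrix', 'cherry'] (min_width=13, slack=2)
Line 11: ['fish', 'elephant'] (min_width=13, slack=2)

Answer: matrix cherry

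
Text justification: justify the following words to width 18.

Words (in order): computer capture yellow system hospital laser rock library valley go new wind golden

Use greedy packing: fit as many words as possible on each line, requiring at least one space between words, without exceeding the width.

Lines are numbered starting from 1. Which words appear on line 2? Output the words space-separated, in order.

Line 1: ['computer', 'capture'] (min_width=16, slack=2)
Line 2: ['yellow', 'system'] (min_width=13, slack=5)
Line 3: ['hospital', 'laser'] (min_width=14, slack=4)
Line 4: ['rock', 'library'] (min_width=12, slack=6)
Line 5: ['valley', 'go', 'new', 'wind'] (min_width=18, slack=0)
Line 6: ['golden'] (min_width=6, slack=12)

Answer: yellow system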